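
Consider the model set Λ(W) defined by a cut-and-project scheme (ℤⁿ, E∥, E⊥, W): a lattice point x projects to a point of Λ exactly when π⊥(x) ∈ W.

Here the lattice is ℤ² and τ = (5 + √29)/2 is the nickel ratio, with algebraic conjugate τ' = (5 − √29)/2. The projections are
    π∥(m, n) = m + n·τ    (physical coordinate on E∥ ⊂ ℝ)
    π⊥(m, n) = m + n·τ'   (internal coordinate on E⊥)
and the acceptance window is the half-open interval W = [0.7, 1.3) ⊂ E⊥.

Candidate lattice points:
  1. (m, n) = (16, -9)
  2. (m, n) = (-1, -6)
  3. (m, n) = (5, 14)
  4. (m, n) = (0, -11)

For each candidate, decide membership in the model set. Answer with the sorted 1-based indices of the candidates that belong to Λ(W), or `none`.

τ' = (5−√29)/2 ≈ -0.1926.
#1 (16,-9): internal coord 16 + (-9)·τ' = +17.7332; +17.7332 ∉ [0.7, 1.3) → out
#2 (-1,-6): internal coord -1 + (-6)·τ' = +0.1555; +0.1555 ∉ [0.7, 1.3) → out
#3 (5,14): internal coord 5 + (14)·τ' = +2.3038; +2.3038 ∉ [0.7, 1.3) → out
#4 (0,-11): internal coord 0 + (-11)·τ' = +2.1184; +2.1184 ∉ [0.7, 1.3) → out

none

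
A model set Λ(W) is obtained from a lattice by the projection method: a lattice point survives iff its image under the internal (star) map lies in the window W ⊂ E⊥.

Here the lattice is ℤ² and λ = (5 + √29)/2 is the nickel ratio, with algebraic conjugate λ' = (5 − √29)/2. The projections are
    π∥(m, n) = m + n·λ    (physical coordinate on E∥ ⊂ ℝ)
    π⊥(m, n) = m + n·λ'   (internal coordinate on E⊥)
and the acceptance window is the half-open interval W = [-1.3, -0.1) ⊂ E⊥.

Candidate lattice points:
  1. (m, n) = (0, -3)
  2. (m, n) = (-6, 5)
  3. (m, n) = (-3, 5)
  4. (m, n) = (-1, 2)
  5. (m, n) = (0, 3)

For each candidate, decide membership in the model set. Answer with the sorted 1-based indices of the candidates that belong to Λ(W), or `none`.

λ' = (5−√29)/2 ≈ -0.1926.
candidate 1: (m,n)=(0,-3) → π∥ = 0-3·λ ≈ -15.5777, π⊥ = 0-3·λ' ≈ 0.5777 ∉ [-1.3, -0.1) ⇒ out
candidate 2: (m,n)=(-6,5) → π∥ = -6+5·λ ≈ 19.9629, π⊥ = -6+5·λ' ≈ -6.9629 ∉ [-1.3, -0.1) ⇒ out
candidate 3: (m,n)=(-3,5) → π∥ = -3+5·λ ≈ 22.9629, π⊥ = -3+5·λ' ≈ -3.9629 ∉ [-1.3, -0.1) ⇒ out
candidate 4: (m,n)=(-1,2) → π∥ = -1+2·λ ≈ 9.3852, π⊥ = -1+2·λ' ≈ -1.3852 ∉ [-1.3, -0.1) ⇒ out
candidate 5: (m,n)=(0,3) → π∥ = 0+3·λ ≈ 15.5777, π⊥ = 0+3·λ' ≈ -0.5777 ∈ [-1.3, -0.1) ⇒ IN Λ

5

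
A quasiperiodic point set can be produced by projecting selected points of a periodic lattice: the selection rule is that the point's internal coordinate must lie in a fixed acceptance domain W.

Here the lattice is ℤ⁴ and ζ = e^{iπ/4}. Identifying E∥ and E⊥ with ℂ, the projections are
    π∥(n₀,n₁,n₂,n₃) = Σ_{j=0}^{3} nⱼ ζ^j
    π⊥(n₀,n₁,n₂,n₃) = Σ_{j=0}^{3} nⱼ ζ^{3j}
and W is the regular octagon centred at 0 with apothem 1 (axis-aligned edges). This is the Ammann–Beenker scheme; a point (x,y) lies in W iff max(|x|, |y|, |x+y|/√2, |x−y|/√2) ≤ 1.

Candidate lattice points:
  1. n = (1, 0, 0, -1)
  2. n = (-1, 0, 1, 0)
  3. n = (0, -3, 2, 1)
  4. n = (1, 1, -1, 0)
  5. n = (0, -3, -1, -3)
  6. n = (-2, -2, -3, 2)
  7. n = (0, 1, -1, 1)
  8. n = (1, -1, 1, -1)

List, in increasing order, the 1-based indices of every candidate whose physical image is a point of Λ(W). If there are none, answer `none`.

π⊥(n) = n₀ + n₁ζ³ + n₂ζ⁶ + n₃ζ⁹ where ζ = e^{iπ/4}.
#1 (1, 0, 0, -1): internal (0.29289, -0.70711); octagon support 0.70711 vs apothem 1 → ∈ W
#2 (-1, 0, 1, 0): internal (-1.00000, -1.00000); octagon support 1.41421 vs apothem 1 → ∉ W
#3 (0, -3, 2, 1): internal (2.82843, -3.41421); octagon support 4.41421 vs apothem 1 → ∉ W
#4 (1, 1, -1, 0): internal (0.29289, 1.70711); octagon support 1.70711 vs apothem 1 → ∉ W
#5 (0, -3, -1, -3): internal (0.00000, -3.24264); octagon support 3.24264 vs apothem 1 → ∉ W
#6 (-2, -2, -3, 2): internal (0.82843, 3.00000); octagon support 3.00000 vs apothem 1 → ∉ W
#7 (0, 1, -1, 1): internal (0.00000, 2.41421); octagon support 2.41421 vs apothem 1 → ∉ W
#8 (1, -1, 1, -1): internal (1.00000, -2.41421); octagon support 2.41421 vs apothem 1 → ∉ W

1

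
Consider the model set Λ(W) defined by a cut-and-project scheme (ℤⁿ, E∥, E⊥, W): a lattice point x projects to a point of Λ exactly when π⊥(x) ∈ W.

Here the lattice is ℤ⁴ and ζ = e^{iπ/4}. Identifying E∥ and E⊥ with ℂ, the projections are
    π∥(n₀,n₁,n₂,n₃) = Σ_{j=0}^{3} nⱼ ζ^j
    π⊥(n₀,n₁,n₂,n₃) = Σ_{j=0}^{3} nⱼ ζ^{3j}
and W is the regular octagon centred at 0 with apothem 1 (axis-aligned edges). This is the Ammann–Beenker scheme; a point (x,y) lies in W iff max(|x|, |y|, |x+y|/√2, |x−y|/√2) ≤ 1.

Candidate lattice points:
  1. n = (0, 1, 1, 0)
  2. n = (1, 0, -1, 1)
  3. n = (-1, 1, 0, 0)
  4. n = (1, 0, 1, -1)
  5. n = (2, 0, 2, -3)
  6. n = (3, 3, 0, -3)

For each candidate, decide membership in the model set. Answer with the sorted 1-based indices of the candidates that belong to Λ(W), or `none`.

With ζ = e^{iπ/4} the internal vectors are ζ^0,ζ^3,ζ^6,ζ^9.
candidate 1: n = (0, 1, 1, 0) → π⊥ ≈ (-0.7071, -0.2929); max(|x|,|y|,|x±y|/√2) = 0.7071 ≤ 1 ⇒ ∈ W
candidate 2: n = (1, 0, -1, 1) → π⊥ ≈ (+1.7071, +1.7071); max(|x|,|y|,|x±y|/√2) = 2.4142 > 1 ⇒ ∉ W
candidate 3: n = (-1, 1, 0, 0) → π⊥ ≈ (-1.7071, +0.7071); max(|x|,|y|,|x±y|/√2) = 1.7071 > 1 ⇒ ∉ W
candidate 4: n = (1, 0, 1, -1) → π⊥ ≈ (+0.2929, -1.7071); max(|x|,|y|,|x±y|/√2) = 1.7071 > 1 ⇒ ∉ W
candidate 5: n = (2, 0, 2, -3) → π⊥ ≈ (-0.1213, -4.1213); max(|x|,|y|,|x±y|/√2) = 4.1213 > 1 ⇒ ∉ W
candidate 6: n = (3, 3, 0, -3) → π⊥ ≈ (-1.2426, +0.0000); max(|x|,|y|,|x±y|/√2) = 1.2426 > 1 ⇒ ∉ W

1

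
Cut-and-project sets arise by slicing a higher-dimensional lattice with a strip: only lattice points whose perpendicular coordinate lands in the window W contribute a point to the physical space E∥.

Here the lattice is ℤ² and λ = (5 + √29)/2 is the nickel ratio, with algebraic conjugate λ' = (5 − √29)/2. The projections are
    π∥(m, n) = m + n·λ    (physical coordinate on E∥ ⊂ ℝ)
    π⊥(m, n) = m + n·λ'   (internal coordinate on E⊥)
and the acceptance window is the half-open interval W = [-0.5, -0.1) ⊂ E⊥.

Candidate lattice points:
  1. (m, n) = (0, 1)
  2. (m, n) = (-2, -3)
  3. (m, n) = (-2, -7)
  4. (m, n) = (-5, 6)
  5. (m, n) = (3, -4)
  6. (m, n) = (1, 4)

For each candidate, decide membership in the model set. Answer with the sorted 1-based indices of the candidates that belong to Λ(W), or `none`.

Numerically λ ≈ 5.1926 and λ' = −1/λ ≈ -0.1926.
#1 (0,1): internal coord 0 + (1)·λ' = -0.1926; -0.1926 ∈ [-0.5, -0.1) → IN Λ
#2 (-2,-3): internal coord -2 + (-3)·λ' = -1.4223; -1.4223 ∉ [-0.5, -0.1) → out
#3 (-2,-7): internal coord -2 + (-7)·λ' = -0.6519; -0.6519 ∉ [-0.5, -0.1) → out
#4 (-5,6): internal coord -5 + (6)·λ' = -6.1555; -6.1555 ∉ [-0.5, -0.1) → out
#5 (3,-4): internal coord 3 + (-4)·λ' = +3.7703; +3.7703 ∉ [-0.5, -0.1) → out
#6 (1,4): internal coord 1 + (4)·λ' = +0.2297; +0.2297 ∉ [-0.5, -0.1) → out

1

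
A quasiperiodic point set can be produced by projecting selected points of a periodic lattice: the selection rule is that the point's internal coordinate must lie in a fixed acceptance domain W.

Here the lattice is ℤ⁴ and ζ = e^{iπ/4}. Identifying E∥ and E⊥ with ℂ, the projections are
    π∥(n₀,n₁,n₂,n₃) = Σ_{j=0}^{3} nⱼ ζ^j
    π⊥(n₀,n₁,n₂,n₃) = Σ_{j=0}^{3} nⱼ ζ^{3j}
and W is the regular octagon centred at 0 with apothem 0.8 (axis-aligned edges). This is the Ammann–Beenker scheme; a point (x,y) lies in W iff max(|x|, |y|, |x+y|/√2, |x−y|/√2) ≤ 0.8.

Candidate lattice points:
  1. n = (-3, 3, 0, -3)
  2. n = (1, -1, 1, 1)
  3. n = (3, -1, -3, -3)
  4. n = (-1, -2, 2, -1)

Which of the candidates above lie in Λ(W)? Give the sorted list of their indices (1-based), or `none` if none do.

none

With ζ = e^{iπ/4} the internal vectors are ζ^0,ζ^3,ζ^6,ζ^9.
candidate 1: n = (-3, 3, 0, -3) → π⊥ ≈ (-7.2426, +0.0000); max(|x|,|y|,|x±y|/√2) = 7.2426 > 0.8 ⇒ ∉ W
candidate 2: n = (1, -1, 1, 1) → π⊥ ≈ (+2.4142, -1.0000); max(|x|,|y|,|x±y|/√2) = 2.4142 > 0.8 ⇒ ∉ W
candidate 3: n = (3, -1, -3, -3) → π⊥ ≈ (+1.5858, +0.1716); max(|x|,|y|,|x±y|/√2) = 1.5858 > 0.8 ⇒ ∉ W
candidate 4: n = (-1, -2, 2, -1) → π⊥ ≈ (-0.2929, -4.1213); max(|x|,|y|,|x±y|/√2) = 4.1213 > 0.8 ⇒ ∉ W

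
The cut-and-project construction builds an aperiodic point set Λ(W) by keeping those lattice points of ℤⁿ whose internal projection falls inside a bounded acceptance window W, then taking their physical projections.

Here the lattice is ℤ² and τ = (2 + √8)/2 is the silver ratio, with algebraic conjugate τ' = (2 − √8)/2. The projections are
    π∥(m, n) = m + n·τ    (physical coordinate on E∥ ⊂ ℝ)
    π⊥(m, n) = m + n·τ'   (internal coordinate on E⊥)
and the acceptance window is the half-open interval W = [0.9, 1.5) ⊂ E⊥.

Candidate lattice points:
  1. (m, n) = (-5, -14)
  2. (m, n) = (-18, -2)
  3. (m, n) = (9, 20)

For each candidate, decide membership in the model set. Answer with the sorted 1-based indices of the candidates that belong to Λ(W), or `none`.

none

τ' = (2−√8)/2 ≈ -0.4142.
#1 (-5,-14): internal coord -5 + (-14)·τ' = +0.7990; +0.7990 ∉ [0.9, 1.5) → out
#2 (-18,-2): internal coord -18 + (-2)·τ' = -17.1716; -17.1716 ∉ [0.9, 1.5) → out
#3 (9,20): internal coord 9 + (20)·τ' = +0.7157; +0.7157 ∉ [0.9, 1.5) → out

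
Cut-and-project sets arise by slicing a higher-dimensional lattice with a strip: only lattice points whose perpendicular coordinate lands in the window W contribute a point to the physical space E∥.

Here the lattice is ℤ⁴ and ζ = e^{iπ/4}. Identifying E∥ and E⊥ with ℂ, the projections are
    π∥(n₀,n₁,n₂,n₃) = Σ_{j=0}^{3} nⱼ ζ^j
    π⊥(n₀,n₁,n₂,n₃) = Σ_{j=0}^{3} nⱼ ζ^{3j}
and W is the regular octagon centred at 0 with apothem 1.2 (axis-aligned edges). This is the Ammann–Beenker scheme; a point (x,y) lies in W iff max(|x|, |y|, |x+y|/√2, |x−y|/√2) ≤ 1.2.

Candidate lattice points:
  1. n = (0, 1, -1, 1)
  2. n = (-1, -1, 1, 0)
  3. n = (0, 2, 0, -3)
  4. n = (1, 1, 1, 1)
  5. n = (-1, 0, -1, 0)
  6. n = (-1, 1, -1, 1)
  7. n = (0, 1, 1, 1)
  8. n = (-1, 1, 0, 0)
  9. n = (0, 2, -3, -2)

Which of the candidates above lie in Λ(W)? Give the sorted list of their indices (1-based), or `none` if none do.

π⊥(n) = n₀ + n₁ζ³ + n₂ζ⁶ + n₃ζ⁹ where ζ = e^{iπ/4}.
#1 (0, 1, -1, 1): internal (0.0000, 2.4142); octagon support 2.4142 vs apothem 1.2 → ∉ W
#2 (-1, -1, 1, 0): internal (-0.2929, -1.7071); octagon support 1.7071 vs apothem 1.2 → ∉ W
#3 (0, 2, 0, -3): internal (-3.5355, -0.7071); octagon support 3.5355 vs apothem 1.2 → ∉ W
#4 (1, 1, 1, 1): internal (1.0000, 0.4142); octagon support 1.0000 vs apothem 1.2 → ∈ W
#5 (-1, 0, -1, 0): internal (-1.0000, 1.0000); octagon support 1.4142 vs apothem 1.2 → ∉ W
#6 (-1, 1, -1, 1): internal (-1.0000, 2.4142); octagon support 2.4142 vs apothem 1.2 → ∉ W
#7 (0, 1, 1, 1): internal (0.0000, 0.4142); octagon support 0.4142 vs apothem 1.2 → ∈ W
#8 (-1, 1, 0, 0): internal (-1.7071, 0.7071); octagon support 1.7071 vs apothem 1.2 → ∉ W
#9 (0, 2, -3, -2): internal (-2.8284, 3.0000); octagon support 4.1213 vs apothem 1.2 → ∉ W

4, 7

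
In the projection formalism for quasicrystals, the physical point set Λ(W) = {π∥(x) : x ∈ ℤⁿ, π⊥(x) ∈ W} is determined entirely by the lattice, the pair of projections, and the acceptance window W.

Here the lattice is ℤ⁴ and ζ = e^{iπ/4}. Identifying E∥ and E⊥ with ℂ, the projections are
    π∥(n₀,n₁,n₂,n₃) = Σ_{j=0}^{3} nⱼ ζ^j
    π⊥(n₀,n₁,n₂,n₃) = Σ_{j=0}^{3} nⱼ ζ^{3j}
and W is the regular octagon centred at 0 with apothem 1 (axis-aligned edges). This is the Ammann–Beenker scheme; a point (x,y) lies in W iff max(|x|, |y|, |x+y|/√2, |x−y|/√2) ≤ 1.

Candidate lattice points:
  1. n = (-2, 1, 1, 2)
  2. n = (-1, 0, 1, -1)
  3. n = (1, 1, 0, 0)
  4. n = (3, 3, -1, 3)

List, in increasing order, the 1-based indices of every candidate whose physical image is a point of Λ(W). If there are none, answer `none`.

3

Internal map: ζ^{3j} for j=0..3 gives (1,0), (−√2/2,√2/2), (0,−1), (√2/2,√2/2).
#1 (-2, 1, 1, 2): internal (-1.292893, 1.121320); octagon support 1.707107 vs apothem 1 → ∉ W
#2 (-1, 0, 1, -1): internal (-1.707107, -1.707107); octagon support 2.414214 vs apothem 1 → ∉ W
#3 (1, 1, 0, 0): internal (0.292893, 0.707107); octagon support 0.707107 vs apothem 1 → ∈ W
#4 (3, 3, -1, 3): internal (3.000000, 5.242641); octagon support 5.828427 vs apothem 1 → ∉ W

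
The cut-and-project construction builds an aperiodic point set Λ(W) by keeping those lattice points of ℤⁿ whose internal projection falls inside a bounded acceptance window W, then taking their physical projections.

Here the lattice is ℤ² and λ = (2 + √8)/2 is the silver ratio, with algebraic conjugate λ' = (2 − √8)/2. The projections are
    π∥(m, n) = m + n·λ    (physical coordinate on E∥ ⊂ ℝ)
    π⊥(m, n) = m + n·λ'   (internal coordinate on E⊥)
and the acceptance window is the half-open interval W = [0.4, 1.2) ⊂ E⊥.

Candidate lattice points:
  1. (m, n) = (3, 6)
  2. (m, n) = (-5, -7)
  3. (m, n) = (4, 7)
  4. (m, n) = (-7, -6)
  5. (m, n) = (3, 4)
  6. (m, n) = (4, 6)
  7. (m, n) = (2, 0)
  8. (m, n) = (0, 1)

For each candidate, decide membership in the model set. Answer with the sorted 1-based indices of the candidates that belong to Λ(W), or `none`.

1, 3

λ' = (2−√8)/2 ≈ -0.41421.
candidate 1: (m,n)=(3,6) → π∥ = 3+6·λ ≈ 17.48528, π⊥ = 3+6·λ' ≈ 0.51472 ∈ [0.4, 1.2) ⇒ IN Λ
candidate 2: (m,n)=(-5,-7) → π∥ = -5-7·λ ≈ -21.89949, π⊥ = -5-7·λ' ≈ -2.10051 ∉ [0.4, 1.2) ⇒ out
candidate 3: (m,n)=(4,7) → π∥ = 4+7·λ ≈ 20.89949, π⊥ = 4+7·λ' ≈ 1.10051 ∈ [0.4, 1.2) ⇒ IN Λ
candidate 4: (m,n)=(-7,-6) → π∥ = -7-6·λ ≈ -21.48528, π⊥ = -7-6·λ' ≈ -4.51472 ∉ [0.4, 1.2) ⇒ out
candidate 5: (m,n)=(3,4) → π∥ = 3+4·λ ≈ 12.65685, π⊥ = 3+4·λ' ≈ 1.34315 ∉ [0.4, 1.2) ⇒ out
candidate 6: (m,n)=(4,6) → π∥ = 4+6·λ ≈ 18.48528, π⊥ = 4+6·λ' ≈ 1.51472 ∉ [0.4, 1.2) ⇒ out
candidate 7: (m,n)=(2,0) → π∥ = 2+0·λ ≈ 2.00000, π⊥ = 2+0·λ' ≈ 2.00000 ∉ [0.4, 1.2) ⇒ out
candidate 8: (m,n)=(0,1) → π∥ = 0+1·λ ≈ 2.41421, π⊥ = 0+1·λ' ≈ -0.41421 ∉ [0.4, 1.2) ⇒ out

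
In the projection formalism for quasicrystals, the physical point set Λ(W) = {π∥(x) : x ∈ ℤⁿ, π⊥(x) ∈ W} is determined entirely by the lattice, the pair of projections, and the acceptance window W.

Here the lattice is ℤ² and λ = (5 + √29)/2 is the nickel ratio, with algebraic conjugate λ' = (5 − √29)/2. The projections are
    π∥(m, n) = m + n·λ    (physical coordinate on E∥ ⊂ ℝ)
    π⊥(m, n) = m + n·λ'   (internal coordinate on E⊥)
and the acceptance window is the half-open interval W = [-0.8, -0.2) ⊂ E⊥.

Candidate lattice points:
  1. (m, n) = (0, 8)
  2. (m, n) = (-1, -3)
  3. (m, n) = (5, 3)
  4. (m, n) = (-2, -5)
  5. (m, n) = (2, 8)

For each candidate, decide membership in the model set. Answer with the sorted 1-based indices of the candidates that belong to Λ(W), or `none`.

Numerically λ ≈ 5.192582 and λ' = −1/λ ≈ -0.192582.
candidate 1: (m,n)=(0,8) → π∥ = 0+8·λ ≈ 41.540659, π⊥ = 0+8·λ' ≈ -1.540659 ∉ [-0.8, -0.2) ⇒ out
candidate 2: (m,n)=(-1,-3) → π∥ = -1-3·λ ≈ -16.577747, π⊥ = -1-3·λ' ≈ -0.422253 ∈ [-0.8, -0.2) ⇒ IN Λ
candidate 3: (m,n)=(5,3) → π∥ = 5+3·λ ≈ 20.577747, π⊥ = 5+3·λ' ≈ 4.422253 ∉ [-0.8, -0.2) ⇒ out
candidate 4: (m,n)=(-2,-5) → π∥ = -2-5·λ ≈ -27.962912, π⊥ = -2-5·λ' ≈ -1.037088 ∉ [-0.8, -0.2) ⇒ out
candidate 5: (m,n)=(2,8) → π∥ = 2+8·λ ≈ 43.540659, π⊥ = 2+8·λ' ≈ 0.459341 ∉ [-0.8, -0.2) ⇒ out

2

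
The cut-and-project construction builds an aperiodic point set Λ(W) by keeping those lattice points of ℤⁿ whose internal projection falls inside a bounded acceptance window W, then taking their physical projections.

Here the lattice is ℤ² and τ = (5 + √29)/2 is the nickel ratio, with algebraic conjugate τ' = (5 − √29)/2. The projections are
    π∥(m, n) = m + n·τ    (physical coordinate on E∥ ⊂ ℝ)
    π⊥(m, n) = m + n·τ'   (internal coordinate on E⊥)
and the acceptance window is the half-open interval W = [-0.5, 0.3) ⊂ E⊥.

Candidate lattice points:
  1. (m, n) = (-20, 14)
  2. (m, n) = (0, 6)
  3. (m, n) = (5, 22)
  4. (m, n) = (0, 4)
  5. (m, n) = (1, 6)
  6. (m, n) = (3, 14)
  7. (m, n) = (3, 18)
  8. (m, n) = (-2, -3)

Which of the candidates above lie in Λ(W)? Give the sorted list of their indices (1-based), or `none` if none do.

5, 7

Numerically τ ≈ 5.19258 and τ' = −1/τ ≈ -0.19258.
#1 (-20,14): internal coord -20 + (14)·τ' = -22.69615; -22.69615 ∉ [-0.5, 0.3) → out
#2 (0,6): internal coord 0 + (6)·τ' = -1.15549; -1.15549 ∉ [-0.5, 0.3) → out
#3 (5,22): internal coord 5 + (22)·τ' = +0.76319; +0.76319 ∉ [-0.5, 0.3) → out
#4 (0,4): internal coord 0 + (4)·τ' = -0.77033; -0.77033 ∉ [-0.5, 0.3) → out
#5 (1,6): internal coord 1 + (6)·τ' = -0.15549; -0.15549 ∈ [-0.5, 0.3) → IN Λ
#6 (3,14): internal coord 3 + (14)·τ' = +0.30385; +0.30385 ∉ [-0.5, 0.3) → out
#7 (3,18): internal coord 3 + (18)·τ' = -0.46648; -0.46648 ∈ [-0.5, 0.3) → IN Λ
#8 (-2,-3): internal coord -2 + (-3)·τ' = -1.42225; -1.42225 ∉ [-0.5, 0.3) → out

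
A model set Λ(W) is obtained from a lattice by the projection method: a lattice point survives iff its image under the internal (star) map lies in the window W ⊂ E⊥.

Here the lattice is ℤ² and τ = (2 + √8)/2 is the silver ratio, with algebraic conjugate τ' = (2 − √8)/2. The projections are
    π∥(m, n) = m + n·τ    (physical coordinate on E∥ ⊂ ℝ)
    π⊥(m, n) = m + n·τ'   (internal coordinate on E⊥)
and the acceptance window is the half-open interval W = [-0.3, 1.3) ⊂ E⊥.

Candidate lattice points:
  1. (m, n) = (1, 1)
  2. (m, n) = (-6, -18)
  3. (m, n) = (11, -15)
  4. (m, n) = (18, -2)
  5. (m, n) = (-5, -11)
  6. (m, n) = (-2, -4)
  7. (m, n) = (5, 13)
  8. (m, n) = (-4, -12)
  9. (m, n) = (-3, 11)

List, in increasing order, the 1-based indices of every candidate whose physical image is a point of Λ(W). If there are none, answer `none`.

τ' = (2−√8)/2 ≈ -0.414214.
candidate 1: (m,n)=(1,1) → π∥ = 1+1·τ ≈ 3.414214, π⊥ = 1+1·τ' ≈ 0.585786 ∈ [-0.3, 1.3) ⇒ IN Λ
candidate 2: (m,n)=(-6,-18) → π∥ = -6-18·τ ≈ -49.455844, π⊥ = -6-18·τ' ≈ 1.455844 ∉ [-0.3, 1.3) ⇒ out
candidate 3: (m,n)=(11,-15) → π∥ = 11-15·τ ≈ -25.213203, π⊥ = 11-15·τ' ≈ 17.213203 ∉ [-0.3, 1.3) ⇒ out
candidate 4: (m,n)=(18,-2) → π∥ = 18-2·τ ≈ 13.171573, π⊥ = 18-2·τ' ≈ 18.828427 ∉ [-0.3, 1.3) ⇒ out
candidate 5: (m,n)=(-5,-11) → π∥ = -5-11·τ ≈ -31.556349, π⊥ = -5-11·τ' ≈ -0.443651 ∉ [-0.3, 1.3) ⇒ out
candidate 6: (m,n)=(-2,-4) → π∥ = -2-4·τ ≈ -11.656854, π⊥ = -2-4·τ' ≈ -0.343146 ∉ [-0.3, 1.3) ⇒ out
candidate 7: (m,n)=(5,13) → π∥ = 5+13·τ ≈ 36.384776, π⊥ = 5+13·τ' ≈ -0.384776 ∉ [-0.3, 1.3) ⇒ out
candidate 8: (m,n)=(-4,-12) → π∥ = -4-12·τ ≈ -32.970563, π⊥ = -4-12·τ' ≈ 0.970563 ∈ [-0.3, 1.3) ⇒ IN Λ
candidate 9: (m,n)=(-3,11) → π∥ = -3+11·τ ≈ 23.556349, π⊥ = -3+11·τ' ≈ -7.556349 ∉ [-0.3, 1.3) ⇒ out

1, 8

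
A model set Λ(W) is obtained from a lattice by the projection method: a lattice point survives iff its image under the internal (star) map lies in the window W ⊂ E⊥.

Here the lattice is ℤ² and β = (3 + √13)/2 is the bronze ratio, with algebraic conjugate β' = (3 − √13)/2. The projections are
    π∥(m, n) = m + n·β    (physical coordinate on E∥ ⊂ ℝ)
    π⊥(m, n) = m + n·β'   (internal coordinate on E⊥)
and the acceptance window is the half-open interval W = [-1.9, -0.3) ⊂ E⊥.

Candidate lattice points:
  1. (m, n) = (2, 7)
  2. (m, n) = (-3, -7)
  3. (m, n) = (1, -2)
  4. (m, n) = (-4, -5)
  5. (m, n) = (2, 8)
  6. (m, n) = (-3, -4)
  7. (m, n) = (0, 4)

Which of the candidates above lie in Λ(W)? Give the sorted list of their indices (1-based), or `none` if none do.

β' = (3−√13)/2 ≈ -0.302776.
candidate 1: (m,n)=(2,7) → π∥ = 2+7·β ≈ 25.119429, π⊥ = 2+7·β' ≈ -0.119429 ∉ [-1.9, -0.3) ⇒ out
candidate 2: (m,n)=(-3,-7) → π∥ = -3-7·β ≈ -26.119429, π⊥ = -3-7·β' ≈ -0.880571 ∈ [-1.9, -0.3) ⇒ IN Λ
candidate 3: (m,n)=(1,-2) → π∥ = 1-2·β ≈ -5.605551, π⊥ = 1-2·β' ≈ 1.605551 ∉ [-1.9, -0.3) ⇒ out
candidate 4: (m,n)=(-4,-5) → π∥ = -4-5·β ≈ -20.513878, π⊥ = -4-5·β' ≈ -2.486122 ∉ [-1.9, -0.3) ⇒ out
candidate 5: (m,n)=(2,8) → π∥ = 2+8·β ≈ 28.422205, π⊥ = 2+8·β' ≈ -0.422205 ∈ [-1.9, -0.3) ⇒ IN Λ
candidate 6: (m,n)=(-3,-4) → π∥ = -3-4·β ≈ -16.211103, π⊥ = -3-4·β' ≈ -1.788897 ∈ [-1.9, -0.3) ⇒ IN Λ
candidate 7: (m,n)=(0,4) → π∥ = 0+4·β ≈ 13.211103, π⊥ = 0+4·β' ≈ -1.211103 ∈ [-1.9, -0.3) ⇒ IN Λ

2, 5, 6, 7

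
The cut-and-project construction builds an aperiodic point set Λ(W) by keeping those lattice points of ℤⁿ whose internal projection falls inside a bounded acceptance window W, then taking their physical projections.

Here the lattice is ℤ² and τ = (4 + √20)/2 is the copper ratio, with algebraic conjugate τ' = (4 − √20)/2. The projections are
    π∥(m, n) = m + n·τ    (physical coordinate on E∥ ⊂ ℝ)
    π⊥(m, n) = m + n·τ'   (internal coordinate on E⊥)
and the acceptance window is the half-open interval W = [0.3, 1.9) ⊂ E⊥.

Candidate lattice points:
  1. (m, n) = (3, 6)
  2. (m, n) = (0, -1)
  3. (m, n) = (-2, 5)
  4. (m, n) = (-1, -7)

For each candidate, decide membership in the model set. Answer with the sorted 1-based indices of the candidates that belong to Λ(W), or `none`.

τ' = (4−√20)/2 ≈ -0.236068.
#1 (3,6): internal coord 3 + (6)·τ' = +1.583592; +1.583592 ∈ [0.3, 1.9) → IN Λ
#2 (0,-1): internal coord 0 + (-1)·τ' = +0.236068; +0.236068 ∉ [0.3, 1.9) → out
#3 (-2,5): internal coord -2 + (5)·τ' = -3.180340; -3.180340 ∉ [0.3, 1.9) → out
#4 (-1,-7): internal coord -1 + (-7)·τ' = +0.652476; +0.652476 ∈ [0.3, 1.9) → IN Λ

1, 4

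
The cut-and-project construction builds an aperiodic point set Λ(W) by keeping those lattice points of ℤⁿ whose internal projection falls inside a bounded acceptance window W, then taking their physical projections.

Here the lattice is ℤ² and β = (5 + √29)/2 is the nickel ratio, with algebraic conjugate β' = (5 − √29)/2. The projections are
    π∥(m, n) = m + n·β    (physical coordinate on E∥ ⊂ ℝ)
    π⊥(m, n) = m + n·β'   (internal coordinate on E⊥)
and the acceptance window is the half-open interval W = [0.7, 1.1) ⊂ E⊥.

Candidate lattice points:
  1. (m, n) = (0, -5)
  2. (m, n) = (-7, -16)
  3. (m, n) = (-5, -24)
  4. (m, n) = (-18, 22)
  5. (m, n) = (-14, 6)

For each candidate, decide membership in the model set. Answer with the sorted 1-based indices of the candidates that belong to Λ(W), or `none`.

β' = (5−√29)/2 ≈ -0.19258.
[1] lift (0,-5): star map gives 0.96291; window check 0.7 ≤ 0.96291 < 1.1 is true → IN Λ
[2] lift (-7,-16): star map gives -3.91868; window check 0.7 ≤ -3.91868 < 1.1 is false → out
[3] lift (-5,-24): star map gives -0.37802; window check 0.7 ≤ -0.37802 < 1.1 is false → out
[4] lift (-18,22): star map gives -22.23681; window check 0.7 ≤ -22.23681 < 1.1 is false → out
[5] lift (-14,6): star map gives -15.15549; window check 0.7 ≤ -15.15549 < 1.1 is false → out

1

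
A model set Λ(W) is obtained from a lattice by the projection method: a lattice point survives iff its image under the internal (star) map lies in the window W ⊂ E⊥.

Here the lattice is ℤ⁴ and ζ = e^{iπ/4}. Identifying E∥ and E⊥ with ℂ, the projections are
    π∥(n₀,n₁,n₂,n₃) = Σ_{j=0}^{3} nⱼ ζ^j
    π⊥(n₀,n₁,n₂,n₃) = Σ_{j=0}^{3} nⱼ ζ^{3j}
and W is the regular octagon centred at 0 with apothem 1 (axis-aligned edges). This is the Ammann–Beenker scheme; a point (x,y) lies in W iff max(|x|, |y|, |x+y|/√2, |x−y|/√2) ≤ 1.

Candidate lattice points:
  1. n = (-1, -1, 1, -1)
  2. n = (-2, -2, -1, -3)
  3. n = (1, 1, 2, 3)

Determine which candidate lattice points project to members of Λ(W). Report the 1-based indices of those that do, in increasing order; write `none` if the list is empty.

Internal map: ζ^{3j} for j=0..3 gives (1,0), (−√2/2,√2/2), (0,−1), (√2/2,√2/2).
#1 (-1, -1, 1, -1): internal (-1.0000, -2.4142); octagon support 2.4142 vs apothem 1 → ∉ W
#2 (-2, -2, -1, -3): internal (-2.7071, -2.5355); octagon support 3.7071 vs apothem 1 → ∉ W
#3 (1, 1, 2, 3): internal (2.4142, 0.8284); octagon support 2.4142 vs apothem 1 → ∉ W

none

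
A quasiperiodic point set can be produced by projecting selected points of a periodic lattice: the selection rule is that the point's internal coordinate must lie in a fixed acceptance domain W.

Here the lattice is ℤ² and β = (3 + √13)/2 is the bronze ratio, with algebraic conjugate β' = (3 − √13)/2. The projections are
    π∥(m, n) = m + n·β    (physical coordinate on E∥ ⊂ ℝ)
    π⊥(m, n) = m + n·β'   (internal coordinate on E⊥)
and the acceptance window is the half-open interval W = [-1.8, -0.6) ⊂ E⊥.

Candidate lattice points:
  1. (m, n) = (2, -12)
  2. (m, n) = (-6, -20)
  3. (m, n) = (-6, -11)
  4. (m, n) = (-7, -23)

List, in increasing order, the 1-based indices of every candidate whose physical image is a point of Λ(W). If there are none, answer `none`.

Compute β' = (3−√13)/2 = -0.3028, so π⊥(m,n) = m -0.3028·n.
[1] lift (2,-12): star map gives 5.6333; window check -1.8 ≤ 5.6333 < -0.6 is false → out
[2] lift (-6,-20): star map gives 0.0555; window check -1.8 ≤ 0.0555 < -0.6 is false → out
[3] lift (-6,-11): star map gives -2.6695; window check -1.8 ≤ -2.6695 < -0.6 is false → out
[4] lift (-7,-23): star map gives -0.0362; window check -1.8 ≤ -0.0362 < -0.6 is false → out

none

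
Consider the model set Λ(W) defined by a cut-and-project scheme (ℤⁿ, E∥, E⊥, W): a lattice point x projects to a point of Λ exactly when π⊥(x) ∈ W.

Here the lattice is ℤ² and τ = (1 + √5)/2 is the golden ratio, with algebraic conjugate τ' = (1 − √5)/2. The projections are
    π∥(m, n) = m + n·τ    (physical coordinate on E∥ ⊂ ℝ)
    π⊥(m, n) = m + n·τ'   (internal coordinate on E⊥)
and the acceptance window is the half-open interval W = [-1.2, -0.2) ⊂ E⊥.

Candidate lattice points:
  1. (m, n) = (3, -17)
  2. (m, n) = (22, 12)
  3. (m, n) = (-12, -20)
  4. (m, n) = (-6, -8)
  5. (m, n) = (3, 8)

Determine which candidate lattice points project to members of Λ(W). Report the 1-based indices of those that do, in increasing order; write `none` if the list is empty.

Numerically τ ≈ 1.61803 and τ' = −1/τ ≈ -0.61803.
candidate 1: (m,n)=(3,-17) → π∥ = 3-17·τ ≈ -24.50658, π⊥ = 3-17·τ' ≈ 13.50658 ∉ [-1.2, -0.2) ⇒ out
candidate 2: (m,n)=(22,12) → π∥ = 22+12·τ ≈ 41.41641, π⊥ = 22+12·τ' ≈ 14.58359 ∉ [-1.2, -0.2) ⇒ out
candidate 3: (m,n)=(-12,-20) → π∥ = -12-20·τ ≈ -44.36068, π⊥ = -12-20·τ' ≈ 0.36068 ∉ [-1.2, -0.2) ⇒ out
candidate 4: (m,n)=(-6,-8) → π∥ = -6-8·τ ≈ -18.94427, π⊥ = -6-8·τ' ≈ -1.05573 ∈ [-1.2, -0.2) ⇒ IN Λ
candidate 5: (m,n)=(3,8) → π∥ = 3+8·τ ≈ 15.94427, π⊥ = 3+8·τ' ≈ -1.94427 ∉ [-1.2, -0.2) ⇒ out

4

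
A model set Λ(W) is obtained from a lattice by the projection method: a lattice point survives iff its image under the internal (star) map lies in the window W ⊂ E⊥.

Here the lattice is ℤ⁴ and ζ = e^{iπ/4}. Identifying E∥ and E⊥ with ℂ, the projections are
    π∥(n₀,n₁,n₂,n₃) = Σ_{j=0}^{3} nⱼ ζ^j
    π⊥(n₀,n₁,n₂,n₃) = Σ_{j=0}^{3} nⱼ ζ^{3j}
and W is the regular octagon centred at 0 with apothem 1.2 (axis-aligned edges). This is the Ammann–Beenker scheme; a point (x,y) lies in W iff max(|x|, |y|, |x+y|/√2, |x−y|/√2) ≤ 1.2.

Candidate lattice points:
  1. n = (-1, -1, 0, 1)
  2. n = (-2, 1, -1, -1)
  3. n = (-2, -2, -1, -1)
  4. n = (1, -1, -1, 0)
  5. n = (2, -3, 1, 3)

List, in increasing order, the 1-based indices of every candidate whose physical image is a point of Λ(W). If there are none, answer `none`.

Internal map: ζ^{3j} for j=0..3 gives (1,0), (−√2/2,√2/2), (0,−1), (√2/2,√2/2).
#1 (-1, -1, 0, 1): internal (0.41421, 0.00000); octagon support 0.41421 vs apothem 1.2 → ∈ W
#2 (-2, 1, -1, -1): internal (-3.41421, 1.00000); octagon support 3.41421 vs apothem 1.2 → ∉ W
#3 (-2, -2, -1, -1): internal (-1.29289, -1.12132); octagon support 1.70711 vs apothem 1.2 → ∉ W
#4 (1, -1, -1, 0): internal (1.70711, 0.29289); octagon support 1.70711 vs apothem 1.2 → ∉ W
#5 (2, -3, 1, 3): internal (6.24264, -1.00000); octagon support 6.24264 vs apothem 1.2 → ∉ W

1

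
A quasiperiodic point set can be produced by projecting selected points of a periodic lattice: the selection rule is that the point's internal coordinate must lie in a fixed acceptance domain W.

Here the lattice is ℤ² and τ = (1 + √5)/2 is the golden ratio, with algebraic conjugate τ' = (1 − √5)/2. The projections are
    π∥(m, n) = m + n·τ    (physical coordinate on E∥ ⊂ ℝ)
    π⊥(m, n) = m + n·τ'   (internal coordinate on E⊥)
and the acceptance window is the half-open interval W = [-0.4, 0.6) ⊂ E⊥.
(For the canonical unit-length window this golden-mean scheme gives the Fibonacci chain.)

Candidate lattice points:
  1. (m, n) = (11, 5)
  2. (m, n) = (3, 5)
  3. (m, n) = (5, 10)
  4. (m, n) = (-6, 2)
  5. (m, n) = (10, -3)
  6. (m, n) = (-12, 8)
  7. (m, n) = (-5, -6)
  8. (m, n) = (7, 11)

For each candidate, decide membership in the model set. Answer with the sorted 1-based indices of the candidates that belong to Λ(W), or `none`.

2, 8

Numerically τ ≈ 1.618034 and τ' = −1/τ ≈ -0.618034.
#1 (11,5): internal coord 11 + (5)·τ' = +7.909830; +7.909830 ∉ [-0.4, 0.6) → out
#2 (3,5): internal coord 3 + (5)·τ' = -0.090170; -0.090170 ∈ [-0.4, 0.6) → IN Λ
#3 (5,10): internal coord 5 + (10)·τ' = -1.180340; -1.180340 ∉ [-0.4, 0.6) → out
#4 (-6,2): internal coord -6 + (2)·τ' = -7.236068; -7.236068 ∉ [-0.4, 0.6) → out
#5 (10,-3): internal coord 10 + (-3)·τ' = +11.854102; +11.854102 ∉ [-0.4, 0.6) → out
#6 (-12,8): internal coord -12 + (8)·τ' = -16.944272; -16.944272 ∉ [-0.4, 0.6) → out
#7 (-5,-6): internal coord -5 + (-6)·τ' = -1.291796; -1.291796 ∉ [-0.4, 0.6) → out
#8 (7,11): internal coord 7 + (11)·τ' = +0.201626; +0.201626 ∈ [-0.4, 0.6) → IN Λ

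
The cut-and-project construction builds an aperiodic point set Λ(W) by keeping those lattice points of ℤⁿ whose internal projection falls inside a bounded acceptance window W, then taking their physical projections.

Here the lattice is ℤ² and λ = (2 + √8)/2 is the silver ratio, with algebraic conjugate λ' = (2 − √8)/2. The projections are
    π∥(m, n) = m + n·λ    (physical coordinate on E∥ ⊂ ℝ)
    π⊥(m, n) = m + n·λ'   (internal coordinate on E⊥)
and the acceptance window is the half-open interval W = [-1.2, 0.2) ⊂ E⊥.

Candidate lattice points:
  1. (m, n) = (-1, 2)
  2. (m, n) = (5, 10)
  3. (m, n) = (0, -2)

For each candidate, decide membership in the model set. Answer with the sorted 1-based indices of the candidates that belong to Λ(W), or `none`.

none

λ' = (2−√8)/2 ≈ -0.41421.
candidate 1: (m,n)=(-1,2) → π∥ = -1+2·λ ≈ 3.82843, π⊥ = -1+2·λ' ≈ -1.82843 ∉ [-1.2, 0.2) ⇒ out
candidate 2: (m,n)=(5,10) → π∥ = 5+10·λ ≈ 29.14214, π⊥ = 5+10·λ' ≈ 0.85786 ∉ [-1.2, 0.2) ⇒ out
candidate 3: (m,n)=(0,-2) → π∥ = 0-2·λ ≈ -4.82843, π⊥ = 0-2·λ' ≈ 0.82843 ∉ [-1.2, 0.2) ⇒ out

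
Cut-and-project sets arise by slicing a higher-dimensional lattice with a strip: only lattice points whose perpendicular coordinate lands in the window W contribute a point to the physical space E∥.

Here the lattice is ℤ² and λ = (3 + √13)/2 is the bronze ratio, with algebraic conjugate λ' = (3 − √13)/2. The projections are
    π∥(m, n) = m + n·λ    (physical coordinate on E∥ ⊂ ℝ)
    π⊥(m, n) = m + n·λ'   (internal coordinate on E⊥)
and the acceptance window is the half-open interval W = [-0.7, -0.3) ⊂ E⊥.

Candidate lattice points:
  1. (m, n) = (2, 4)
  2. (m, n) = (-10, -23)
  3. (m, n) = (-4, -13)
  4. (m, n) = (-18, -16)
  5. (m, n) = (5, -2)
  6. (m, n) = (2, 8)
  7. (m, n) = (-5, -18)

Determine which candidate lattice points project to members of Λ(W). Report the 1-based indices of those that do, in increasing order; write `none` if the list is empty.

6

Numerically λ ≈ 3.302776 and λ' = −1/λ ≈ -0.302776.
candidate 1: (m,n)=(2,4) → π∥ = 2+4·λ ≈ 15.211103, π⊥ = 2+4·λ' ≈ 0.788897 ∉ [-0.7, -0.3) ⇒ out
candidate 2: (m,n)=(-10,-23) → π∥ = -10-23·λ ≈ -85.963840, π⊥ = -10-23·λ' ≈ -3.036160 ∉ [-0.7, -0.3) ⇒ out
candidate 3: (m,n)=(-4,-13) → π∥ = -4-13·λ ≈ -46.936083, π⊥ = -4-13·λ' ≈ -0.063917 ∉ [-0.7, -0.3) ⇒ out
candidate 4: (m,n)=(-18,-16) → π∥ = -18-16·λ ≈ -70.844410, π⊥ = -18-16·λ' ≈ -13.155590 ∉ [-0.7, -0.3) ⇒ out
candidate 5: (m,n)=(5,-2) → π∥ = 5-2·λ ≈ -1.605551, π⊥ = 5-2·λ' ≈ 5.605551 ∉ [-0.7, -0.3) ⇒ out
candidate 6: (m,n)=(2,8) → π∥ = 2+8·λ ≈ 28.422205, π⊥ = 2+8·λ' ≈ -0.422205 ∈ [-0.7, -0.3) ⇒ IN Λ
candidate 7: (m,n)=(-5,-18) → π∥ = -5-18·λ ≈ -64.449961, π⊥ = -5-18·λ' ≈ 0.449961 ∉ [-0.7, -0.3) ⇒ out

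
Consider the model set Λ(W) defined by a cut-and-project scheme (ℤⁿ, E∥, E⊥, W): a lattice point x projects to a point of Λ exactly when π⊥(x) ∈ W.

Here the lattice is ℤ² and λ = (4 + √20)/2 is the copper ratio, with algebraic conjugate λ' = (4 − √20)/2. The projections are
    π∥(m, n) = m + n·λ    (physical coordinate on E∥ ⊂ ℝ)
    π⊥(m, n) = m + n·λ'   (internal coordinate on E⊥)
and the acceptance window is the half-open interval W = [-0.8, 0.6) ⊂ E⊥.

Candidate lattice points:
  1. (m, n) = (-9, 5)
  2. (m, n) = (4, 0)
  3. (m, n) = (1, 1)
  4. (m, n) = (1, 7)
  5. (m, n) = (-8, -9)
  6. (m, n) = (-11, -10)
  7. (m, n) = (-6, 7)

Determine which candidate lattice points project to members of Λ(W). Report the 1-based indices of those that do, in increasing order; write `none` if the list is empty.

4

λ' = (4−√20)/2 ≈ -0.2361.
#1 (-9,5): internal coord -9 + (5)·λ' = -10.1803; -10.1803 ∉ [-0.8, 0.6) → out
#2 (4,0): internal coord 4 + (0)·λ' = +4.0000; +4.0000 ∉ [-0.8, 0.6) → out
#3 (1,1): internal coord 1 + (1)·λ' = +0.7639; +0.7639 ∉ [-0.8, 0.6) → out
#4 (1,7): internal coord 1 + (7)·λ' = -0.6525; -0.6525 ∈ [-0.8, 0.6) → IN Λ
#5 (-8,-9): internal coord -8 + (-9)·λ' = -5.8754; -5.8754 ∉ [-0.8, 0.6) → out
#6 (-11,-10): internal coord -11 + (-10)·λ' = -8.6393; -8.6393 ∉ [-0.8, 0.6) → out
#7 (-6,7): internal coord -6 + (7)·λ' = -7.6525; -7.6525 ∉ [-0.8, 0.6) → out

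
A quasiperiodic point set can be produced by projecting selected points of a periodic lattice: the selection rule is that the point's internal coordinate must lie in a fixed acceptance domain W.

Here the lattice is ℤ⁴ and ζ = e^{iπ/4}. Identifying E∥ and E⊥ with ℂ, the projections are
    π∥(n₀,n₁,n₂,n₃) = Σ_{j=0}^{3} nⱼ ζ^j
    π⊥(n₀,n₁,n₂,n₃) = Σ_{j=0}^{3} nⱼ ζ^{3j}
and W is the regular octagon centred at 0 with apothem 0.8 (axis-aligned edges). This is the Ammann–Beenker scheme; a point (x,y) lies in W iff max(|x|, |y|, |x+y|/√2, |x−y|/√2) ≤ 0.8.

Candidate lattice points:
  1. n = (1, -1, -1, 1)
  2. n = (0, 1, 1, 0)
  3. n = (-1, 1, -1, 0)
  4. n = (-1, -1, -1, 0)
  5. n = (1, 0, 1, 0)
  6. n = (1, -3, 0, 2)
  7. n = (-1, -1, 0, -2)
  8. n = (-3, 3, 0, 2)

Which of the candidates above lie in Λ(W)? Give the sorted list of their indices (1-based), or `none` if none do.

Internal map: ζ^{3j} for j=0..3 gives (1,0), (−√2/2,√2/2), (0,−1), (√2/2,√2/2).
candidate 1: n = (1, -1, -1, 1) → π⊥ ≈ (+2.4142, +1.0000); max(|x|,|y|,|x±y|/√2) = 2.4142 > 0.8 ⇒ ∉ W
candidate 2: n = (0, 1, 1, 0) → π⊥ ≈ (-0.7071, -0.2929); max(|x|,|y|,|x±y|/√2) = 0.7071 ≤ 0.8 ⇒ ∈ W
candidate 3: n = (-1, 1, -1, 0) → π⊥ ≈ (-1.7071, +1.7071); max(|x|,|y|,|x±y|/√2) = 2.4142 > 0.8 ⇒ ∉ W
candidate 4: n = (-1, -1, -1, 0) → π⊥ ≈ (-0.2929, +0.2929); max(|x|,|y|,|x±y|/√2) = 0.4142 ≤ 0.8 ⇒ ∈ W
candidate 5: n = (1, 0, 1, 0) → π⊥ ≈ (+1.0000, -1.0000); max(|x|,|y|,|x±y|/√2) = 1.4142 > 0.8 ⇒ ∉ W
candidate 6: n = (1, -3, 0, 2) → π⊥ ≈ (+4.5355, -0.7071); max(|x|,|y|,|x±y|/√2) = 4.5355 > 0.8 ⇒ ∉ W
candidate 7: n = (-1, -1, 0, -2) → π⊥ ≈ (-1.7071, -2.1213); max(|x|,|y|,|x±y|/√2) = 2.7071 > 0.8 ⇒ ∉ W
candidate 8: n = (-3, 3, 0, 2) → π⊥ ≈ (-3.7071, +3.5355); max(|x|,|y|,|x±y|/√2) = 5.1213 > 0.8 ⇒ ∉ W

2, 4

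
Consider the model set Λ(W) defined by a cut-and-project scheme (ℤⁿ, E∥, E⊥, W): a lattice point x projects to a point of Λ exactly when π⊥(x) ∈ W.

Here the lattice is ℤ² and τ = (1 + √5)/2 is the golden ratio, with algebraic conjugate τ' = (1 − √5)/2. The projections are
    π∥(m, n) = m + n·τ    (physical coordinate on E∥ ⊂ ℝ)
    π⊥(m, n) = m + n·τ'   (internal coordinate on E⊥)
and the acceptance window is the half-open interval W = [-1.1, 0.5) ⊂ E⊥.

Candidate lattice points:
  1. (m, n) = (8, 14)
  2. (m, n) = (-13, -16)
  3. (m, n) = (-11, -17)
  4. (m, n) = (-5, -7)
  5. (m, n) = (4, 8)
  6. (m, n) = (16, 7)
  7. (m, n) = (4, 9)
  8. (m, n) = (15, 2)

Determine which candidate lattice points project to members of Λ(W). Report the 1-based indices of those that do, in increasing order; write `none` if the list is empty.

τ' = (1−√5)/2 ≈ -0.61803.
[1] lift (8,14): star map gives -0.65248; window check -1.1 ≤ -0.65248 < 0.5 is true → IN Λ
[2] lift (-13,-16): star map gives -3.11146; window check -1.1 ≤ -3.11146 < 0.5 is false → out
[3] lift (-11,-17): star map gives -0.49342; window check -1.1 ≤ -0.49342 < 0.5 is true → IN Λ
[4] lift (-5,-7): star map gives -0.67376; window check -1.1 ≤ -0.67376 < 0.5 is true → IN Λ
[5] lift (4,8): star map gives -0.94427; window check -1.1 ≤ -0.94427 < 0.5 is true → IN Λ
[6] lift (16,7): star map gives 11.67376; window check -1.1 ≤ 11.67376 < 0.5 is false → out
[7] lift (4,9): star map gives -1.56231; window check -1.1 ≤ -1.56231 < 0.5 is false → out
[8] lift (15,2): star map gives 13.76393; window check -1.1 ≤ 13.76393 < 0.5 is false → out

1, 3, 4, 5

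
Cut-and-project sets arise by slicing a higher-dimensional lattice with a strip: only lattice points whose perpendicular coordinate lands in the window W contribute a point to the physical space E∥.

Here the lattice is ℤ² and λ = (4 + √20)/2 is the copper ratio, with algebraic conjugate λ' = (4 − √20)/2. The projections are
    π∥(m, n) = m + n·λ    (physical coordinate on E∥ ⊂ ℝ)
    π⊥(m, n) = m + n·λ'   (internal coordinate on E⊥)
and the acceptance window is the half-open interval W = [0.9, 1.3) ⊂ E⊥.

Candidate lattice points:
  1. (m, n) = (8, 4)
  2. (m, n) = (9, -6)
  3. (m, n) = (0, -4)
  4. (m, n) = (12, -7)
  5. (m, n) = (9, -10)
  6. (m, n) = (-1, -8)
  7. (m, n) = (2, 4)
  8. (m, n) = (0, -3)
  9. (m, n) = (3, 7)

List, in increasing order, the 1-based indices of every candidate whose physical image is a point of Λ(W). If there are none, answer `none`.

3, 7

Numerically λ ≈ 4.236068 and λ' = −1/λ ≈ -0.236068.
#1 (8,4): internal coord 8 + (4)·λ' = +7.055728; +7.055728 ∉ [0.9, 1.3) → out
#2 (9,-6): internal coord 9 + (-6)·λ' = +10.416408; +10.416408 ∉ [0.9, 1.3) → out
#3 (0,-4): internal coord 0 + (-4)·λ' = +0.944272; +0.944272 ∈ [0.9, 1.3) → IN Λ
#4 (12,-7): internal coord 12 + (-7)·λ' = +13.652476; +13.652476 ∉ [0.9, 1.3) → out
#5 (9,-10): internal coord 9 + (-10)·λ' = +11.360680; +11.360680 ∉ [0.9, 1.3) → out
#6 (-1,-8): internal coord -1 + (-8)·λ' = +0.888544; +0.888544 ∉ [0.9, 1.3) → out
#7 (2,4): internal coord 2 + (4)·λ' = +1.055728; +1.055728 ∈ [0.9, 1.3) → IN Λ
#8 (0,-3): internal coord 0 + (-3)·λ' = +0.708204; +0.708204 ∉ [0.9, 1.3) → out
#9 (3,7): internal coord 3 + (7)·λ' = +1.347524; +1.347524 ∉ [0.9, 1.3) → out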